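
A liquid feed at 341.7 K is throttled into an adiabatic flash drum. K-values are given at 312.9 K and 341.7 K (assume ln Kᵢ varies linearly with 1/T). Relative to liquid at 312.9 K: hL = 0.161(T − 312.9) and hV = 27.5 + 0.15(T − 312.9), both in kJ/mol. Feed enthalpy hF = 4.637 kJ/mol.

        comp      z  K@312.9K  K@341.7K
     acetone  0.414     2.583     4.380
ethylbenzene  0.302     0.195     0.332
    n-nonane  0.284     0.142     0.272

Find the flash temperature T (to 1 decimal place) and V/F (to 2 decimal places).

Adiabatic flash: solve Rachford–Rice at each trial T, then check hF = ψ·hV(T) + (1−ψ)·hL(T).
  T = 312.9 K: K = (2.583, 0.195, 0.142), RR gives ψ = 0.128, H_out = 3.524 kJ/mol
  T = 341.7 K: K = (4.380, 0.332, 0.272), RR gives ψ = 0.420, H_out = 16.056 kJ/mol
  T = 327.3 K: K = (3.403, 0.257, 0.199), RR gives ψ = 0.293, H_out = 10.331 kJ/mol
  T = 320.1 K: K = (2.974, 0.225, 0.169), RR gives ψ = 0.219, H_out = 7.164 kJ/mol
  T = 316.5 K: K = (2.774, 0.210, 0.155), RR gives ψ = 0.176, H_out = 5.422 kJ/mol
  T = 314.7 K: K = (2.677, 0.202, 0.148), RR gives ψ = 0.153, H_out = 4.495 kJ/mol
Linear interpolation between T = 314.7 (H_out = 4.495) and T = 316.5 (H_out = 5.422) on hF = 4.637 gives T ≈ 315.0 K, at which ψ = 0.16.

T = 315.0 K, V/F = 0.16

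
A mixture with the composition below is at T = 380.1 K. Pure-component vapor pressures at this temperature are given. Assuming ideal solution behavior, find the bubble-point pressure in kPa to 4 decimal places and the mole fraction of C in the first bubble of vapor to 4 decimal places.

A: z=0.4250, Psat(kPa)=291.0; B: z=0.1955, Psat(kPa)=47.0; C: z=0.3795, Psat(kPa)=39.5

At the bubble point ψ → 0, so ΣzᵢKᵢ = 1 with Kᵢ = Pᵢˢᵃᵗ/P ⇒ P = ΣzᵢPᵢˢᵃᵗ.
P = 0.4250·291.0 + 0.1955·47.0 + 0.3795·39.5 = 147.8537 kPa
yᵢ = zᵢPᵢˢᵃᵗ/P ⇒ y_C = 0.3795·39.5/147.8537 = 0.1014

Pbub = 147.8537 kPa, y_C = 0.1014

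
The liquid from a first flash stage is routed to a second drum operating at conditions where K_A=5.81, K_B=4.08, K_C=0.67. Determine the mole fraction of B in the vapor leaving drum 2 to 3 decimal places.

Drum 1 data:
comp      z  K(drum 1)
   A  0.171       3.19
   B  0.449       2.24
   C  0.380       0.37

Drum 1:
Let ψ₁ = V/F and solve Σ zᵢ(Kᵢ−1)/(1+ψ₁(Kᵢ−1)) = 0.
Feasibility: ΣzᵢKᵢ = 1.692, Σzᵢ/Kᵢ = 1.281 — both > 1, two phases present.
Newton–Raphson from ψ₁ = 0.33:
  ψ₁ = 0.330: g = 0.3102, g' = -0.864 → ψ₁ = 0.689
  ψ₁ = 0.689: g = 0.0266, g' = -0.802 → ψ₁ = 0.722
Converged at ψ₁ = 0.722.
Drum-1 compositions:
  A: x = 0.066, y = 0.211
  B: x = 0.237, y = 0.531
  C: x = 0.697, y = 0.258
Drum-2 feed = drum-1 liquid: z₂ = (0.0663, 0.2370, 0.6968).
Drum 2:
Let ψ₂ = V/F and solve Σ zᵢ(Kᵢ−1)/(1+ψ₂(Kᵢ−1)) = 0.
g(0) = ΣzᵢKᵢ − 1 = 0.819 and g(1) = 1 − Σzᵢ/Kᵢ = -0.109, so a root lies in (0, 1).
Newton iteration, ψ₂⁰ = 0.36:
  ψ₂ = 0.360: g = 0.2019, g' = -0.809 → ψ₂ = 0.610
  ψ₂ = 0.610: g = 0.0469, g' = -0.490 → ψ₂ = 0.705
  ψ₂ = 0.705: g = 0.0029, g' = -0.432 → ψ₂ = 0.712
Converged at ψ₂ = 0.712.
  A: x = 0.015, y = 0.087
  B: x = 0.074, y = 0.303
  C: x = 0.911, y = 0.610

y_B (drum 2) = 0.303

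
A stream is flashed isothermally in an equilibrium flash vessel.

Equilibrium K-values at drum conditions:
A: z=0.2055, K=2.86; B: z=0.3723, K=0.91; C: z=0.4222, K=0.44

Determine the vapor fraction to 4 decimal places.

ψ = 0.1615

Rachford–Rice: g(ψ) = Σ zᵢ(Kᵢ−1)/(1+ψ(Kᵢ−1)) = 0.
Check two-phase: ΣzᵢKᵢ = 1.1123 > 1 and Σzᵢ/Kᵢ = 1.4405 > 1, so g(0) = 0.1123 > 0 and g(1) = -0.4405 < 0.
Iterate (Newton) starting at ψ = 0.5:
  ψ = 0.5000: g = -0.16542, g' = -0.4496 → ψ = 0.1321
  ψ = 0.1321: g = 0.01763, g' = -0.6157 → ψ = 0.1607
  ψ = 0.1607: g = 0.00046, g' = -0.5844 → ψ = 0.1615
Converged at ψ = 0.1615.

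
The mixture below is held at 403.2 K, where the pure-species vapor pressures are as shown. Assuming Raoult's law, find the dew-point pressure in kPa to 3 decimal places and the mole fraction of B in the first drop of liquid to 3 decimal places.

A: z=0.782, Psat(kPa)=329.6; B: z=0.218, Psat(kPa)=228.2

Pdew = 300.492 kPa, x_B = 0.287

At the dew point ψ → 1, so Σzᵢ/Kᵢ = 1 with Kᵢ = Pᵢˢᵃᵗ/P ⇒ 1/P = Σzᵢ/Pᵢˢᵃᵗ.
1/P = 0.782/329.6 + 0.218/228.2 = 0.003328 ⇒ P = 300.492 kPa
xᵢ = zᵢP/Pᵢˢᵃᵗ ⇒ x_B = 0.218·300.492/228.2 = 0.287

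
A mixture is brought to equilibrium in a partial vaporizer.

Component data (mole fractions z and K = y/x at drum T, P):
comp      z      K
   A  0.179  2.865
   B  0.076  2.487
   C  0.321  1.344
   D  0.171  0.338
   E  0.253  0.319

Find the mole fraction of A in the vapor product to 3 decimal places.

y_A = 0.310

Newton iteration, ψ⁰ = 0.57:
  ψ = 0.570: g = -0.1481, g' = -0.729 → ψ = 0.367
  ψ = 0.367: g = -0.0097, g' = -0.659 → ψ = 0.352
Converged at ψ = 0.352.
Compositions from xᵢ = zᵢ/(1+ψ(Kᵢ−1)), yᵢ = Kᵢxᵢ:
  A: x = 0.108, y = 0.310
  B: x = 0.050, y = 0.124
  C: x = 0.286, y = 0.385
  D: x = 0.223, y = 0.075
  E: x = 0.333, y = 0.106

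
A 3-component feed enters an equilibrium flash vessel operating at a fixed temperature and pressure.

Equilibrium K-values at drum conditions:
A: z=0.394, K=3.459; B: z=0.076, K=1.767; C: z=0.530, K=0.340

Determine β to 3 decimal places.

β = 0.456

Let β = V/F and solve Σ zᵢ(Kᵢ−1)/(1+β(Kᵢ−1)) = 0.
g(0) = ΣzᵢKᵢ − 1 = 0.677 and g(1) = 1 − Σzᵢ/Kᵢ = -0.716, so a root lies in (0, 1).
Newton iteration, β⁰ = 0.39:
  β = 0.390: g = 0.0684, g' = -1.066 → β = 0.454
  β = 0.454: g = 0.0014, g' = -1.027 → β = 0.456
Converged at β = 0.456.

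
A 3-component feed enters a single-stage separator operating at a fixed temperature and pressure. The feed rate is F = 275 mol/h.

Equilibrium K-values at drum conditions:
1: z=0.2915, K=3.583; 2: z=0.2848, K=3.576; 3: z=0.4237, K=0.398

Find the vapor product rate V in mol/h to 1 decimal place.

Let ψ = V/F and solve Σ zᵢ(Kᵢ−1)/(1+ψ(Kᵢ−1)) = 0.
Feasibility: ΣzᵢKᵢ = 2.2315, Σzᵢ/Kᵢ = 1.2256 — both > 1, two phases present.
Newton–Raphson from ψ = 0.5:
  ψ = 0.5000: g = 0.28433, g' = -1.0457 → ψ = 0.7719
  ψ = 0.7719: g = 0.02050, g' = -0.9644 → ψ = 0.7932
  ψ = 0.7932: g = -0.00011, g' = -0.9757 → ψ = 0.7931
Converged at ψ = 0.7931.
Then V = ψ·F = 0.7931·275 = 218.1 mol/h and L = F − V = 56.9 mol/h.

V = 218.1 mol/h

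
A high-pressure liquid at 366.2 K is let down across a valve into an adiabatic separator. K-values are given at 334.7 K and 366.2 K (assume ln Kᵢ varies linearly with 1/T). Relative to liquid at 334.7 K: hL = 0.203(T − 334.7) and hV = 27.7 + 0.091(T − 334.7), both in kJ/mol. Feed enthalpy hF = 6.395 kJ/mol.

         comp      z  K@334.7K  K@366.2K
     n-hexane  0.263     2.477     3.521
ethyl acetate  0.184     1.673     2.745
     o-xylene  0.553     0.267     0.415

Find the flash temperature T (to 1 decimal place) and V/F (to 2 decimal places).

T = 340.0 K, V/F = 0.20

Adiabatic flash: solve Rachford–Rice at each trial T, then check hF = ψ·hV(T) + (1−ψ)·hL(T).
  T = 334.7 K: K = (2.477, 1.673, 0.267), RR gives ψ = 0.120, H_out = 3.327 kJ/mol
  T = 366.2 K: K = (3.521, 2.745, 0.415), RR gives ψ = 0.509, H_out = 18.691 kJ/mol
  T = 350.4 K: K = (2.975, 2.165, 0.336), RR gives ψ = 0.329, H_out = 11.721 kJ/mol
  T = 342.5 K: K = (2.719, 1.907, 0.300), RR gives ψ = 0.231, H_out = 7.776 kJ/mol
  T = 338.6 K: K = (2.596, 1.788, 0.283), RR gives ψ = 0.178, H_out = 5.636 kJ/mol
  T = 340.6 K: K = (2.659, 1.848, 0.292), RR gives ψ = 0.205, H_out = 6.753 kJ/mol
Linear interpolation between T = 338.6 (H_out = 5.636) and T = 340.6 (H_out = 6.753) on hF = 6.395 gives T ≈ 340.0 K, at which ψ = 0.20.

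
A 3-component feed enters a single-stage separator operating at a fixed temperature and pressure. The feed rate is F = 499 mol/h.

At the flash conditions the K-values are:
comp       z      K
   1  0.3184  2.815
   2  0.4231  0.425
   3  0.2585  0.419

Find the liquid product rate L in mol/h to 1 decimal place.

L = 411.2 mol/h

Rachford–Rice: g(V/F) = Σ zᵢ(Kᵢ−1)/(1+V/F(Kᵢ−1)) = 0.
Feasibility: ΣzᵢKᵢ = 1.1844, Σzᵢ/Kᵢ = 1.7256 — both > 1, two phases present.
Iterate (Newton) starting at V/F = 0.56:
  V/F = 0.5600: g = -0.29485, g' = -0.7540 → V/F = 0.1690
  V/F = 0.1690: g = 0.00627, g' = -0.8932 → V/F = 0.1760
Converged at V/F = 0.1760.
Then V = V/F·F = 0.1760·499 = 87.8 mol/h and L = F − V = 411.2 mol/h.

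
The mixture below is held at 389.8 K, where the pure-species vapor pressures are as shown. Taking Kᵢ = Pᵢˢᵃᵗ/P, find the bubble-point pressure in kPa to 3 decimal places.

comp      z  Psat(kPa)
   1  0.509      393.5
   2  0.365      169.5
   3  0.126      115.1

At the bubble point ψ → 0, so ΣzᵢKᵢ = 1 with Kᵢ = Pᵢˢᵃᵗ/P ⇒ P = ΣzᵢPᵢˢᵃᵗ.
P = 0.509·393.5 + 0.365·169.5 + 0.126·115.1 = 276.662 kPa

Pbub = 276.662 kPa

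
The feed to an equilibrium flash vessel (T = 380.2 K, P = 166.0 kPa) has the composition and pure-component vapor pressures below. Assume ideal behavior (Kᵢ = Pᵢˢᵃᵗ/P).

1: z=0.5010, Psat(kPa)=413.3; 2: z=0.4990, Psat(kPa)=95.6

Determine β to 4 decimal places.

β = 0.8464

Raoult's law: Kᵢ = Pᵢˢᵃᵗ/P = Pᵢˢᵃᵗ/166.0.
  K_1 = 413.3/166.0 = 2.489759, K_2 = 95.6/166.0 = 0.575904
Let β = V/F and solve Σ zᵢ(Kᵢ−1)/(1+β(Kᵢ−1)) = 0.
Check two-phase: ΣzᵢKᵢ = 1.5347 > 1 and Σzᵢ/Kᵢ = 1.0677 > 1, so g(0) = 0.5347 > 0 and g(1) = -0.0677 < 0.
Newton–Raphson from β = 0.5:
  β = 0.5000: g = 0.15917, g' = -0.5098 → β = 0.8123
  β = 0.8123: g = 0.01488, g' = -0.4365 → β = 0.8464
Converged at β = 0.8464.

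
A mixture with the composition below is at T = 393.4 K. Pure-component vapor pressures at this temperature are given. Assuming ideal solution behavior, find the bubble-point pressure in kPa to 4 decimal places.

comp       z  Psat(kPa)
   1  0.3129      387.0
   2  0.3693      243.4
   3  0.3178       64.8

At the bubble point ψ → 0, so ΣzᵢKᵢ = 1 with Kᵢ = Pᵢˢᵃᵗ/P ⇒ P = ΣzᵢPᵢˢᵃᵗ.
P = 0.3129·387.0 + 0.3693·243.4 + 0.3178·64.8 = 231.5734 kPa

Pbub = 231.5734 kPa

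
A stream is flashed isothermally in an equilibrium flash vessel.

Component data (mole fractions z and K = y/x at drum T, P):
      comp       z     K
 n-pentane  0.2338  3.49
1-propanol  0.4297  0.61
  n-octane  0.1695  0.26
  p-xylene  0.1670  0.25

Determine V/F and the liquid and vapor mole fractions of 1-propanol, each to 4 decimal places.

V/F = 0.1175, x_1-propanol = 0.4503, y_1-propanol = 0.2747

Material balance + equilibrium reduce to Σ zᵢ(Kᵢ−1)/(1+V/F(Kᵢ−1)) = 0.
Check two-phase: ΣzᵢKᵢ = 1.1639 > 1 and Σzᵢ/Kᵢ = 2.0913 > 1, so g(0) = 0.1639 > 0 and g(1) = -1.0913 < 0.
Newton–Raphson from V/F = 0.45:
  V/F = 0.4500: g = -0.30582, g' = -0.8412 → V/F = 0.0864
  V/F = 0.0864: g = 0.03769, g' = -1.2649 → V/F = 0.1162
  V/F = 0.1162: g = 0.00150, g' = -1.1674 → V/F = 0.1175
Converged at V/F = 0.1175.
Compositions from xᵢ = zᵢ/(1+V/F(Kᵢ−1)), yᵢ = Kᵢxᵢ:
  n-pentane: x = 0.1809, y = 0.6312
  1-propanol: x = 0.4503, y = 0.2747
  n-octane: x = 0.1856, y = 0.0483
  p-xylene: x = 0.1831, y = 0.0458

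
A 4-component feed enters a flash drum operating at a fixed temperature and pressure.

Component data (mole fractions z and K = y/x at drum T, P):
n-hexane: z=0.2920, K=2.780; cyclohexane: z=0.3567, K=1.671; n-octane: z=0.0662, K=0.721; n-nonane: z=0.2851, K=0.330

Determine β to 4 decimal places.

β = 0.7160

Let β = V/F and solve Σ zᵢ(Kᵢ−1)/(1+β(Kᵢ−1)) = 0.
g(0) = ΣzᵢKᵢ − 1 = 0.5496 and g(1) = 1 − Σzᵢ/Kᵢ = -0.2743, so a root lies in (0, 1).
Newton–Raphson from β = 0.5:
  β = 0.5000: g = 0.14552, g' = -0.6454 → β = 0.7255
  β = 0.7255: g = -0.00701, g' = -0.7415 → β = 0.7160
Converged at β = 0.7160.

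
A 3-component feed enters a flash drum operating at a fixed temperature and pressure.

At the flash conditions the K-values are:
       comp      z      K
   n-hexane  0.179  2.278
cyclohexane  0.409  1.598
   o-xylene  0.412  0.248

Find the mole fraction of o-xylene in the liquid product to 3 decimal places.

x_o-xylene = 0.511

Material balance + equilibrium reduce to Σ zᵢ(Kᵢ−1)/(1+V/F(Kᵢ−1)) = 0.
g(0) = ΣzᵢKᵢ − 1 = 0.164 and g(1) = 1 − Σzᵢ/Kᵢ = -0.996, so a root lies in (0, 1).
Newton–Raphson from V/F = 0.4:
  V/F = 0.400: g = -0.0944, g' = -0.700 → V/F = 0.265
  V/F = 0.265: g = -0.0050, g' = -0.636 → V/F = 0.257
Converged at V/F = 0.257.
Compositions from xᵢ = zᵢ/(1+V/F(Kᵢ−1)), yᵢ = Kᵢxᵢ:
  n-hexane: x = 0.135, y = 0.307
  cyclohexane: x = 0.354, y = 0.566
  o-xylene: x = 0.511, y = 0.127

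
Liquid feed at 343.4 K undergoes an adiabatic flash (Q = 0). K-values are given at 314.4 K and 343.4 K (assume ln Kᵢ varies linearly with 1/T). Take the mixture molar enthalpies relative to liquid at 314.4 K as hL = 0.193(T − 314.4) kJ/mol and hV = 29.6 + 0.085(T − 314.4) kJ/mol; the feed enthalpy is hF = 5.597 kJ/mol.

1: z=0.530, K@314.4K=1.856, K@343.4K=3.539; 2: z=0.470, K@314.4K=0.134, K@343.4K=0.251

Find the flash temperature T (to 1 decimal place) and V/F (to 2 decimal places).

T = 318.2 K, V/F = 0.17

Adiabatic flash: solve Rachford–Rice at each trial T, then check hF = ψ·hV(T) + (1−ψ)·hL(T).
  T = 314.4 K: K = (1.856, 0.134), RR gives ψ = 0.063, H_out = 1.863 kJ/mol
  T = 343.4 K: K = (3.539, 0.251), RR gives ψ = 0.522, H_out = 19.426 kJ/mol
  T = 328.9 K: K = (2.600, 0.186), RR gives ψ = 0.357, H_out = 12.813 kJ/mol
  T = 321.6 K: K = (2.202, 0.158), RR gives ψ = 0.239, H_out = 8.271 kJ/mol
  T = 318.0 K: K = (2.024, 0.146), RR gives ψ = 0.161, H_out = 5.408 kJ/mol
  T = 319.8 K: K = (2.112, 0.152), RR gives ψ = 0.202, H_out = 6.908 kJ/mol
Linear interpolation between T = 318.0 (H_out = 5.408) and T = 319.8 (H_out = 6.908) on hF = 5.597 gives T ≈ 318.2 K, at which ψ = 0.17.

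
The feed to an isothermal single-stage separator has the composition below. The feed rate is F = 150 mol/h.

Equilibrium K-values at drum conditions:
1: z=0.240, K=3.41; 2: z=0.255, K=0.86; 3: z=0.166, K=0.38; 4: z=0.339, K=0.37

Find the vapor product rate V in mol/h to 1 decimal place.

Iterate (Newton) starting at ψ = 0.5:
  ψ = 0.500: g = -0.2370, g' = -0.713 → ψ = 0.168
  ψ = 0.168: g = 0.0217, g' = -0.960 → ψ = 0.190
  ψ = 0.190: g = 0.0005, g' = -0.916 → ψ = 0.191
Converged at ψ = 0.191.
Then V = ψ·F = 0.1909·150 = 28.6 mol/h and L = F − V = 121.4 mol/h.

V = 28.6 mol/h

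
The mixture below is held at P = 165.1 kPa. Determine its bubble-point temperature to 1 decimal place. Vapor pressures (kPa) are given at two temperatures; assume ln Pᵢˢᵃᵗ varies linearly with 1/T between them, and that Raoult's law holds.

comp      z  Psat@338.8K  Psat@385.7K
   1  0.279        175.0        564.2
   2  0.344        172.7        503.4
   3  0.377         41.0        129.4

Bubble-point temperature: ΣzᵢPᵢˢᵃᵗ(T) = P. Interpolate ln Pᵢˢᵃᵗ = aᵢ + bᵢ/T.
  T = 338.8 K: ΣzᵢPᵢˢᵃᵗ = 123.69 kPa
  T = 385.7 K: ΣzᵢPᵢˢᵃᵗ = 379.37 kPa
  T = 362.2 K: ΣzᵢPᵢˢᵃᵗ = 224.29 kPa
  T = 350.5 K: ΣzᵢPᵢˢᵃᵗ = 168.21 kPa
  T = 344.6 K: ΣzᵢPᵢˢᵃᵗ = 144.43 kPa
  T = 347.6 K: ΣzᵢPᵢˢᵃᵗ = 156.17 kPa
Interpolating between 347.6 K and 350.5 K gives T ≈ 349.8 K.

T = 349.8 K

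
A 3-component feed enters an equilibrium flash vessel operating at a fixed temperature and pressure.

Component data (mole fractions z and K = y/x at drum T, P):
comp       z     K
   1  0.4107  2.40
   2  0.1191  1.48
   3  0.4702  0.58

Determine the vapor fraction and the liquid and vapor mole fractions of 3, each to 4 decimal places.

Let ψ = V/F and solve Σ zᵢ(Kᵢ−1)/(1+ψ(Kᵢ−1)) = 0.
Check two-phase: ΣzᵢKᵢ = 1.4347 > 1 and Σzᵢ/Kᵢ = 1.0623 > 1, so g(0) = 0.4347 > 0 and g(1) = -0.0623 < 0.
Newton iteration, ψ⁰ = 0.65:
  ψ = 0.6500: g = 0.07297, g' = -0.3935 → ψ = 0.8354
  ψ = 0.8354: g = 0.00159, g' = -0.3818 → ψ = 0.8396
Converged at ψ = 0.8396.
Compositions from xᵢ = zᵢ/(1+ψ(Kᵢ−1)), yᵢ = Kᵢxᵢ:
  1: x = 0.1888, y = 0.4531
  2: x = 0.0849, y = 0.1256
  3: x = 0.7263, y = 0.4213

ψ = 0.8396, x_3 = 0.7263, y_3 = 0.4213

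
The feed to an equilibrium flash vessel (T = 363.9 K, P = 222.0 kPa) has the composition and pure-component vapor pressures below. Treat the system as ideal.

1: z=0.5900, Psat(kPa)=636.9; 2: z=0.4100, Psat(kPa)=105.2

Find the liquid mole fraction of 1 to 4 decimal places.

Raoult's law: Kᵢ = Pᵢˢᵃᵗ/P = Pᵢˢᵃᵗ/222.0.
  K_1 = 636.9/222.0 = 2.868919, K_2 = 105.2/222.0 = 0.473874
Newton iteration, ψ⁰ = 0.32:
  ψ = 0.3200: g = 0.43062, g' = -0.9711 → ψ = 0.7635
  ψ = 0.7635: g = 0.09383, g' = -0.6669 → ψ = 0.9042
  ψ = 0.9042: g = -0.00148, g' = -0.6977 → ψ = 0.9020
Converged at ψ = 0.9020.
Compositions from xᵢ = zᵢ/(1+ψ(Kᵢ−1)), yᵢ = Kᵢxᵢ:
  1: x = 0.2197, y = 0.6302
  2: x = 0.7803, y = 0.3698

x_1 = 0.2197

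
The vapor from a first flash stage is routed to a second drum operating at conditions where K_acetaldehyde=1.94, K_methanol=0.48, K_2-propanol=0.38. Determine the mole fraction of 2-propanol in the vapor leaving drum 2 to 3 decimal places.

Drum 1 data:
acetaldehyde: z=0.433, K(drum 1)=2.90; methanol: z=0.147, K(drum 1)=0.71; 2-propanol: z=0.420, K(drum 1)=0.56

Drum 1:
Rachford–Rice: g(ψ₁) = Σ zᵢ(Kᵢ−1)/(1+ψ₁(Kᵢ−1)) = 0.
Feasibility: ΣzᵢKᵢ = 1.595, Σzᵢ/Kᵢ = 1.106 — both > 1, two phases present.
Iterate (Newton) starting at ψ₁ = 0.48:
  ψ₁ = 0.480: g = 0.1465, g' = -0.575 → ψ₁ = 0.735
  ψ₁ = 0.735: g = 0.0161, g' = -0.470 → ψ₁ = 0.769
Converged at ψ₁ = 0.769.
Drum-1 compositions:
  acetaldehyde: x = 0.176, y = 0.510
  methanol: x = 0.189, y = 0.134
  2-propanol: x = 0.635, y = 0.356
Drum-2 feed = drum-1 vapor: z₂ = (0.5101, 0.1343, 0.3555).
Drum 2:
Rachford–Rice: g(ψ₂) = Σ zᵢ(Kᵢ−1)/(1+ψ₂(Kᵢ−1)) = 0.
g(0) = ΣzᵢKᵢ − 1 = 0.189 and g(1) = 1 − Σzᵢ/Kᵢ = -0.478, so a root lies in (0, 1).
Iterate (Newton) starting at ψ₂ = 0.45:
  ψ₂ = 0.450: g = -0.0600, g' = -0.547 → ψ₂ = 0.340
  ψ₂ = 0.340: g = -0.0010, g' = -0.532 → ψ₂ = 0.339
Converged at ψ₂ = 0.339.
  acetaldehyde: x = 0.387, y = 0.751
  methanol: x = 0.163, y = 0.078
  2-propanol: x = 0.450, y = 0.171

y_2-propanol (drum 2) = 0.171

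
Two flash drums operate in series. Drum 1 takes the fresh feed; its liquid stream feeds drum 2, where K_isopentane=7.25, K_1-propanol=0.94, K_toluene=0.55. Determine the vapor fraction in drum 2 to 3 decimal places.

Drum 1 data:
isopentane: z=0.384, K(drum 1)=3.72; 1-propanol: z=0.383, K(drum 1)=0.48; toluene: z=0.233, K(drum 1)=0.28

Drum 1:
Let ψ₁ = V/F and solve Σ zᵢ(Kᵢ−1)/(1+ψ₁(Kᵢ−1)) = 0.
g(0) = ΣzᵢKᵢ − 1 = 0.678 and g(1) = 1 − Σzᵢ/Kᵢ = -0.733, so a root lies in (0, 1).
Newton iteration, ψ₁⁰ = 0.5:
  ψ₁ = 0.500: g = -0.0887, g' = -0.994 → ψ₁ = 0.411
  ψ₁ = 0.411: g = 0.0018, g' = -1.045 → ψ₁ = 0.413
Converged at ψ₁ = 0.413.
Drum-1 compositions:
  isopentane: x = 0.181, y = 0.673
  1-propanol: x = 0.488, y = 0.234
  toluene: x = 0.331, y = 0.093
Drum-2 feed = drum-1 liquid: z₂ = (0.1810, 0.4876, 0.3314).
Drum 2:
Material balance + equilibrium reduce to Σ zᵢ(Kᵢ−1)/(1+ψ₂(Kᵢ−1)) = 0.
Check two-phase: ΣzᵢKᵢ = 1.953 > 1 and Σzᵢ/Kᵢ = 1.146 > 1, so g(0) = 0.953 > 0 and g(1) = -0.146 < 0.
Iterate (Newton) starting at ψ₂ = 0.5:
  ψ₂ = 0.500: g = 0.0516, g' = -0.529 → ψ₂ = 0.597
  ψ₂ = 0.597: g = 0.0046, g' = -0.443 → ψ₂ = 0.608
Converged at ψ₂ = 0.608.
  isopentane: x = 0.038, y = 0.273
  1-propanol: x = 0.506, y = 0.476
  toluene: x = 0.456, y = 0.251

V/F (drum 2) = 0.608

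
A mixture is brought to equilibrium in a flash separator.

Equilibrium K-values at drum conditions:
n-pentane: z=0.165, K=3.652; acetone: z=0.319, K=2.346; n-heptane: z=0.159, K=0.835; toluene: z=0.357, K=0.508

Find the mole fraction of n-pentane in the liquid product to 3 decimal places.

Newton iteration, ψ⁰ = 0.65:
  ψ = 0.650: g = 0.1021, g' = -0.513 → ψ = 0.849
  ψ = 0.849: g = 0.0028, g' = -0.496 → ψ = 0.855
Converged at ψ = 0.855.
Compositions from xᵢ = zᵢ/(1+ψ(Kᵢ−1)), yᵢ = Kᵢxᵢ:
  n-pentane: x = 0.051, y = 0.184
  acetone: x = 0.148, y = 0.348
  n-heptane: x = 0.185, y = 0.155
  toluene: x = 0.616, y = 0.313

x_n-pentane = 0.051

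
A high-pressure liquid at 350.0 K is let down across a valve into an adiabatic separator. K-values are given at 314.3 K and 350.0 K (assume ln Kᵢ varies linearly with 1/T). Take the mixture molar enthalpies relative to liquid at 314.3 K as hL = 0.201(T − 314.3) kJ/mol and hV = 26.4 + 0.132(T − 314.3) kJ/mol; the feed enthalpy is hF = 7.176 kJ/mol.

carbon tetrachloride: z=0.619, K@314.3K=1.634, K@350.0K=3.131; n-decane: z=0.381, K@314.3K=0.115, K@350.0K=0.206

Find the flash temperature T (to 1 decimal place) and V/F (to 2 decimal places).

T = 319.4 K, V/F = 0.24

Adiabatic flash: solve Rachford–Rice at each trial T, then check hF = ψ·hV(T) + (1−ψ)·hL(T).
  T = 314.3 K: K = (1.634, 0.115), RR gives ψ = 0.098, H_out = 2.600 kJ/mol
  T = 350.0 K: K = (3.131, 0.206), RR gives ψ = 0.601, H_out = 21.557 kJ/mol
  T = 332.1 K: K = (2.300, 0.156), RR gives ψ = 0.440, H_out = 14.665 kJ/mol
  T = 323.2 K: K = (1.948, 0.135), RR gives ψ = 0.313, H_out = 9.865 kJ/mol
  T = 318.8 K: K = (1.788, 0.125), RR gives ψ = 0.224, H_out = 6.737 kJ/mol
  T = 321.0 K: K = (1.867, 0.130), RR gives ψ = 0.271, H_out = 8.388 kJ/mol
Linear interpolation between T = 318.8 (H_out = 6.737) and T = 321.0 (H_out = 8.388) on hF = 7.176 gives T ≈ 319.4 K, at which ψ = 0.24.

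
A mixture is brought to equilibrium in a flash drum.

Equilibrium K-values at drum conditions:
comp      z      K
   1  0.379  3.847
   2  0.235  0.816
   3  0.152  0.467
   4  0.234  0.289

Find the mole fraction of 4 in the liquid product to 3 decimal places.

Newton–Raphson from ψ = 0.44:
  ψ = 0.440: g = 0.0840, g' = -0.939 → ψ = 0.529
  ψ = 0.529: g = 0.0028, g' = -0.886 → ψ = 0.533
Converged at ψ = 0.533.
Compositions from xᵢ = zᵢ/(1+ψ(Kᵢ−1)), yᵢ = Kᵢxᵢ:
  1: x = 0.151, y = 0.579
  2: x = 0.261, y = 0.213
  3: x = 0.212, y = 0.099
  4: x = 0.377, y = 0.109

x_4 = 0.377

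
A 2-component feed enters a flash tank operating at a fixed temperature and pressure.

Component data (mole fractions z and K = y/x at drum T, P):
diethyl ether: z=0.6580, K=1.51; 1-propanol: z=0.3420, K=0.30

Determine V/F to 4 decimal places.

V/F = 0.2694

Binary case is linear: z₁(K₁−1)(1+V/F(K₂−1)) + z₂(K₂−1)(1+V/F(K₁−1)) = 0
⇒ V/F = [z₁(K₁−1)+z₂(K₂−1)] / [−(K₁−1)(K₂−1)] = 0.09618/0.35700 = 0.2694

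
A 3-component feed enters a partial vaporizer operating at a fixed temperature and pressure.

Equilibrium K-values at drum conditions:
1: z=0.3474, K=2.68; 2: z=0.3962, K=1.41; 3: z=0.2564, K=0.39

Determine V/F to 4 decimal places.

Material balance + equilibrium reduce to Σ zᵢ(Kᵢ−1)/(1+V/F(Kᵢ−1)) = 0.
Feasibility: ΣzᵢKᵢ = 1.5897, Σzᵢ/Kᵢ = 1.0681 — both > 1, two phases present.
Iterate (Newton) starting at V/F = 0.64:
  V/F = 0.6400: g = 0.15335, g' = -0.5262 → V/F = 0.9314
  V/F = 0.9314: g = -0.01708, g' = -0.6956 → V/F = 0.9069
  V/F = 0.9069: g = -0.00036, g' = -0.6672 → V/F = 0.9063
Converged at V/F = 0.9063.

V/F = 0.9063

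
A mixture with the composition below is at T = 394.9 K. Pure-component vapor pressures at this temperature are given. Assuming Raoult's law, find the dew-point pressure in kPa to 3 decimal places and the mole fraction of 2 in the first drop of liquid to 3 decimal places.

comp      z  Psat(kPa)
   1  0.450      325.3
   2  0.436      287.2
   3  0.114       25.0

At the dew point ψ → 1, so Σzᵢ/Kᵢ = 1 with Kᵢ = Pᵢˢᵃᵗ/P ⇒ 1/P = Σzᵢ/Pᵢˢᵃᵗ.
1/P = 0.450/325.3 + 0.436/287.2 + 0.114/25.0 = 0.007461 ⇒ P = 134.022 kPa
xᵢ = zᵢP/Pᵢˢᵃᵗ ⇒ x_2 = 0.436·134.022/287.2 = 0.203

Pdew = 134.022 kPa, x_2 = 0.203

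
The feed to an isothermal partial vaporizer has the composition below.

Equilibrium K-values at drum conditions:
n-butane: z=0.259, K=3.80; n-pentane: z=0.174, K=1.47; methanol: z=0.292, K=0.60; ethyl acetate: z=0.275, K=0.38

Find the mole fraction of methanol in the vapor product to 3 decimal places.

Material balance + equilibrium reduce to Σ zᵢ(Kᵢ−1)/(1+V/F(Kᵢ−1)) = 0.
g(0) = ΣzᵢKᵢ − 1 = 0.520 and g(1) = 1 − Σzᵢ/Kᵢ = -0.397, so a root lies in (0, 1).
Newton–Raphson from V/F = 0.41:
  V/F = 0.410: g = 0.0379, g' = -0.724 → V/F = 0.462
  V/F = 0.462: g = 0.0010, g' = -0.690 → V/F = 0.464
Converged at V/F = 0.464.
Compositions from xᵢ = zᵢ/(1+V/F(Kᵢ−1)), yᵢ = Kᵢxᵢ:
  n-butane: x = 0.113, y = 0.428
  n-pentane: x = 0.143, y = 0.210
  methanol: x = 0.358, y = 0.215
  ethyl acetate: x = 0.386, y = 0.147

y_methanol = 0.215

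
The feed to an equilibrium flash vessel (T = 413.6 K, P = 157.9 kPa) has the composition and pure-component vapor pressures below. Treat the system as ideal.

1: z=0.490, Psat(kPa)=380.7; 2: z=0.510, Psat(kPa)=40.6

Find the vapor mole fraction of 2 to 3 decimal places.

y_2 = 0.168

Raoult's law: Kᵢ = Pᵢˢᵃᵗ/P = Pᵢˢᵃᵗ/157.9.
  K_1 = 380.7/157.9 = 2.41102, K_2 = 40.6/157.9 = 0.25712
Material balance + equilibrium reduce to Σ zᵢ(Kᵢ−1)/(1+ψ(Kᵢ−1)) = 0.
Feasibility: ΣzᵢKᵢ = 1.313, Σzᵢ/Kᵢ = 2.187 — both > 1, two phases present.
Binary case is linear: z₁(K₁−1)(1+ψ(K₂−1)) + z₂(K₂−1)(1+ψ(K₁−1)) = 0
⇒ ψ = [z₁(K₁−1)+z₂(K₂−1)] / [−(K₁−1)(K₂−1)] = 0.3125/1.0482 = 0.298
Compositions from xᵢ = zᵢ/(1+ψ(Kᵢ−1)), yᵢ = Kᵢxᵢ:
  1: x = 0.345, y = 0.832
  2: x = 0.655, y = 0.168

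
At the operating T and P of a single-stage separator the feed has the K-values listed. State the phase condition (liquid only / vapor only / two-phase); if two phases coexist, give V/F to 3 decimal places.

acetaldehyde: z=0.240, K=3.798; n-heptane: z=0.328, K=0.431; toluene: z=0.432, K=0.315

two-phase, V/F = 0.106

ΣzᵢKᵢ = 1.189; Σzᵢ/Kᵢ = 2.196.
Both exceed 1, so a two-phase solution exists.
Material balance + equilibrium reduce to Σ zᵢ(Kᵢ−1)/(1+ψ(Kᵢ−1)) = 0.
Newton iteration, ψ⁰ = 0.5:
  ψ = 0.500: g = -0.4310, g' = -1.003 → ψ = 0.070
  ψ = 0.070: g = 0.0560, g' = -1.651 → ψ = 0.104
  ψ = 0.104: g = 0.0030, g' = -1.482 → ψ = 0.106
Converged at ψ = 0.106.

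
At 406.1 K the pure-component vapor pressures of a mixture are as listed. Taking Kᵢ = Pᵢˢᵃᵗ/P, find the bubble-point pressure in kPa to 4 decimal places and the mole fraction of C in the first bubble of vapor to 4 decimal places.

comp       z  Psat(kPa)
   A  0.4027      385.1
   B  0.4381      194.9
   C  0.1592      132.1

Pbub = 261.4958 kPa, y_C = 0.0804

At the bubble point ψ → 0, so ΣzᵢKᵢ = 1 with Kᵢ = Pᵢˢᵃᵗ/P ⇒ P = ΣzᵢPᵢˢᵃᵗ.
P = 0.4027·385.1 + 0.4381·194.9 + 0.1592·132.1 = 261.4958 kPa
yᵢ = zᵢPᵢˢᵃᵗ/P ⇒ y_C = 0.1592·132.1/261.4958 = 0.0804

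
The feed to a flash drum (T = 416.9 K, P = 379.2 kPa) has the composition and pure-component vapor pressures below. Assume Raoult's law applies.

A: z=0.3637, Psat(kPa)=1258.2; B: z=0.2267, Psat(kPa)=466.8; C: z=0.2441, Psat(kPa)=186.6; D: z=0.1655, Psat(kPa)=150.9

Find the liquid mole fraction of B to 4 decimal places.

Raoult's law: Kᵢ = Pᵢˢᵃᵗ/P = Pᵢˢᵃᵗ/379.2.
  K_A = 1258.2/379.2 = 3.318038, K_B = 466.8/379.2 = 1.231013, K_C = 186.6/379.2 = 0.492089, K_D = 150.9/379.2 = 0.397943
Newton iteration, β⁰ = 0.5:
  β = 0.5000: g = 0.12870, g' = -0.6649 → β = 0.6936
  β = 0.6936: g = 0.00596, g' = -0.6233 → β = 0.7031
Converged at β = 0.7031.
Compositions from xᵢ = zᵢ/(1+β(Kᵢ−1)), yᵢ = Kᵢxᵢ:
  A: x = 0.1383, y = 0.4589
  B: x = 0.1950, y = 0.2401
  C: x = 0.3797, y = 0.1868
  D: x = 0.2870, y = 0.1142

x_B = 0.1950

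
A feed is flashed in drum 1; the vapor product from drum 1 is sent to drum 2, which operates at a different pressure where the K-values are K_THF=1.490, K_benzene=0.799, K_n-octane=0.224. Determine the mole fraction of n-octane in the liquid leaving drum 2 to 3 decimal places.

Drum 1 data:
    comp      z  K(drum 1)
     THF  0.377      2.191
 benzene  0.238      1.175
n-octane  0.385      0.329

Drum 1:
Rachford–Rice: g(ψ₁) = Σ zᵢ(Kᵢ−1)/(1+ψ₁(Kᵢ−1)) = 0.
Check two-phase: ΣzᵢKᵢ = 1.232 > 1 and Σzᵢ/Kᵢ = 1.545 > 1, so g(0) = 0.232 > 0 and g(1) = -0.545 < 0.
Newton iteration, ψ₁⁰ = 0.5:
  ψ₁ = 0.500: g = -0.0690, g' = -0.609 → ψ₁ = 0.387
  ψ₁ = 0.387: g = -0.0024, g' = -0.573 → ψ₁ = 0.382
Converged at ψ₁ = 0.382.
Drum-1 compositions:
  THF: x = 0.259, y = 0.567
  benzene: x = 0.223, y = 0.262
  n-octane: x = 0.518, y = 0.170
Drum-2 feed = drum-1 vapor: z₂ = (0.5675, 0.2621, 0.1704).
Drum 2:
Let ψ₂ = V/F and solve Σ zᵢ(Kᵢ−1)/(1+ψ₂(Kᵢ−1)) = 0.
g(0) = ΣzᵢKᵢ − 1 = 0.093 and g(1) = 1 − Σzᵢ/Kᵢ = -0.470, so a root lies in (0, 1).
Newton–Raphson from ψ₂ = 0.5:
  ψ₂ = 0.500: g = -0.0513, g' = -0.375 → ψ₂ = 0.363
  ψ₂ = 0.363: g = -0.0049, g' = -0.309 → ψ₂ = 0.347
Converged at ψ₂ = 0.347.
  THF: x = 0.485, y = 0.723
  benzene: x = 0.282, y = 0.225
  n-octane: x = 0.233, y = 0.052

x_n-octane (drum 2) = 0.233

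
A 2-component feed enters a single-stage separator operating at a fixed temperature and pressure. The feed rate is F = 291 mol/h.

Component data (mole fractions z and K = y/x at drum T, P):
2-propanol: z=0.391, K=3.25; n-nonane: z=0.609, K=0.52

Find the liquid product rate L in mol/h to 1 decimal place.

Rachford–Rice: g(β) = Σ zᵢ(Kᵢ−1)/(1+β(Kᵢ−1)) = 0.
Check two-phase: ΣzᵢKᵢ = 1.587 > 1 and Σzᵢ/Kᵢ = 1.291 > 1, so g(0) = 0.587 > 0 and g(1) = -0.291 < 0.
Newton–Raphson from β = 0.5:
  β = 0.500: g = 0.0294, g' = -0.681 → β = 0.543
  β = 0.543: g = 0.0005, g' = -0.658 → β = 0.544
Converged at β = 0.544.
Then V = β·F = 0.5439·291 = 158.3 mol/h and L = F − V = 132.7 mol/h.

L = 132.7 mol/h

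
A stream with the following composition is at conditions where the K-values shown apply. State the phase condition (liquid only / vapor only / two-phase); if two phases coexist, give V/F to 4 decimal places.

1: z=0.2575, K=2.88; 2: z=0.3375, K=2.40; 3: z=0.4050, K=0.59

vapor only

ΣzᵢKᵢ = 1.7906; Σzᵢ/Kᵢ = 0.9165.
Since Σzᵢ/Kᵢ < 1 the mixture is above its dew point — single vapor phase.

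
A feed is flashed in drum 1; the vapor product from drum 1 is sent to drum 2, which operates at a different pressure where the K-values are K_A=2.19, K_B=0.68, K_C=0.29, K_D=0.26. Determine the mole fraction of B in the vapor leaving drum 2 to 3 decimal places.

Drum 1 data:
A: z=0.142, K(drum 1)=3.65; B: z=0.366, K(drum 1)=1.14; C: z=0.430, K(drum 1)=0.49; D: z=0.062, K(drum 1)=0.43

y_B (drum 2) = 0.286

Drum 1:
Material balance + equilibrium reduce to Σ zᵢ(Kᵢ−1)/(1+ψ₁(Kᵢ−1)) = 0.
Feasibility: ΣzᵢKᵢ = 1.173, Σzᵢ/Kᵢ = 1.382 — both > 1, two phases present.
Newton–Raphson from ψ₁ = 0.5:
  ψ₁ = 0.500: g = -0.1341, g' = -0.432 → ψ₁ = 0.189
  ψ₁ = 0.189: g = 0.0181, g' = -0.611 → ψ₁ = 0.219
  ψ₁ = 0.219: g = 0.0006, g' = -0.574 → ψ₁ = 0.220
Converged at ψ₁ = 0.220.
Drum-1 compositions:
  A: x = 0.090, y = 0.327
  B: x = 0.355, y = 0.405
  C: x = 0.484, y = 0.237
  D: x = 0.071, y = 0.030
Drum-2 feed = drum-1 vapor: z₂ = (0.3274, 0.4048, 0.2373, 0.0305).
Drum 2:
Let ψ₂ = V/F and solve Σ zᵢ(Kᵢ−1)/(1+ψ₂(Kᵢ−1)) = 0.
g(0) = ΣzᵢKᵢ − 1 = 0.069 and g(1) = 1 − Σzᵢ/Kᵢ = -0.680, so a root lies in (0, 1).
Iterate (Newton) starting at ψ₂ = 0.55:
  ψ₂ = 0.550: g = -0.2362, g' = -0.600 → ψ₂ = 0.156
  ψ₂ = 0.156: g = -0.0229, g' = -0.548 → ψ₂ = 0.115
Converged at ψ₂ = 0.115.
  A: x = 0.288, y = 0.631
  B: x = 0.420, y = 0.286
  C: x = 0.258, y = 0.075
  D: x = 0.033, y = 0.009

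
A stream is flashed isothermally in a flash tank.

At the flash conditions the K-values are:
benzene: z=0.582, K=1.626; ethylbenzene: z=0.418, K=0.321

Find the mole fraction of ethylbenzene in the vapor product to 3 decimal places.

y_ethylbenzene = 0.154

Material balance + equilibrium reduce to Σ zᵢ(Kᵢ−1)/(1+ψ(Kᵢ−1)) = 0.
g(0) = ΣzᵢKᵢ − 1 = 0.081 and g(1) = 1 − Σzᵢ/Kᵢ = -0.660, so a root lies in (0, 1).
Newton–Raphson from ψ = 0.51:
  ψ = 0.510: g = -0.1580, g' = -0.582 → ψ = 0.239
  ψ = 0.239: g = -0.0217, g' = -0.447 → ψ = 0.190
  ψ = 0.190: g = -0.0003, g' = -0.436 → ψ = 0.189
Converged at ψ = 0.189.
Compositions from xᵢ = zᵢ/(1+ψ(Kᵢ−1)), yᵢ = Kᵢxᵢ:
  benzene: x = 0.520, y = 0.846
  ethylbenzene: x = 0.480, y = 0.154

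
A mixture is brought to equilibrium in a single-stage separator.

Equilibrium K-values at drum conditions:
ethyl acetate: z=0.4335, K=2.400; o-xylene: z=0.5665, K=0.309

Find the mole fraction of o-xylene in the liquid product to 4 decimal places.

x_o-xylene = 0.6695

Material balance + equilibrium reduce to Σ zᵢ(Kᵢ−1)/(1+ψ(Kᵢ−1)) = 0.
Feasibility: ΣzᵢKᵢ = 1.2154, Σzᵢ/Kᵢ = 2.0140 — both > 1, two phases present.
Newton iteration, ψ⁰ = 0.67:
  ψ = 0.6700: g = -0.41576, g' = -1.1641 → ψ = 0.3129
  ψ = 0.3129: g = -0.07737, g' = -0.8512 → ψ = 0.2220
  ψ = 0.2220: g = 0.00066, g' = -0.8719 → ψ = 0.2227
Converged at ψ = 0.2227.
Compositions from xᵢ = zᵢ/(1+ψ(Kᵢ−1)), yᵢ = Kᵢxᵢ:
  ethyl acetate: x = 0.3305, y = 0.7931
  o-xylene: x = 0.6695, y = 0.2069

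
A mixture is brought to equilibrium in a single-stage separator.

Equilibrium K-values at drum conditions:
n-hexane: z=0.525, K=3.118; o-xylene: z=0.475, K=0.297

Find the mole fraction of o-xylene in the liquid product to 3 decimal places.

x_o-xylene = 0.751

Rachford–Rice: g(V/F) = Σ zᵢ(Kᵢ−1)/(1+V/F(Kᵢ−1)) = 0.
Check two-phase: ΣzᵢKᵢ = 1.778 > 1 and Σzᵢ/Kᵢ = 1.768 > 1, so g(0) = 0.778 > 0 and g(1) = -0.768 < 0.
Newton–Raphson from V/F = 0.64:
  V/F = 0.640: g = -0.1350, g' = -1.200 → V/F = 0.528
  V/F = 0.528: g = -0.0056, g' = -1.118 → V/F = 0.523
Converged at V/F = 0.523.
Compositions from xᵢ = zᵢ/(1+V/F(Kᵢ−1)), yᵢ = Kᵢxᵢ:
  n-hexane: x = 0.249, y = 0.777
  o-xylene: x = 0.751, y = 0.223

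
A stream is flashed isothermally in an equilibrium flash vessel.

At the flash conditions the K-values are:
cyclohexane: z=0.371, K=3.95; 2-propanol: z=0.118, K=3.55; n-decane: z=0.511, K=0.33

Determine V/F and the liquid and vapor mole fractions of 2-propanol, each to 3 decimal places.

V/F = 0.550, x_2-propanol = 0.049, y_2-propanol = 0.174

Material balance + equilibrium reduce to Σ zᵢ(Kᵢ−1)/(1+V/F(Kᵢ−1)) = 0.
Check two-phase: ΣzᵢKᵢ = 2.053 > 1 and Σzᵢ/Kᵢ = 1.676 > 1, so g(0) = 1.053 > 0 and g(1) = -0.676 < 0.
Iterate (Newton) starting at V/F = 0.67:
  V/F = 0.670: g = -0.1425, g' = -1.224 → V/F = 0.554
  V/F = 0.554: g = -0.0039, g' = -1.177 → V/F = 0.550
Converged at V/F = 0.550.
Compositions from xᵢ = zᵢ/(1+V/F(Kᵢ−1)), yᵢ = Kᵢxᵢ:
  cyclohexane: x = 0.141, y = 0.559
  2-propanol: x = 0.049, y = 0.174
  n-decane: x = 0.809, y = 0.267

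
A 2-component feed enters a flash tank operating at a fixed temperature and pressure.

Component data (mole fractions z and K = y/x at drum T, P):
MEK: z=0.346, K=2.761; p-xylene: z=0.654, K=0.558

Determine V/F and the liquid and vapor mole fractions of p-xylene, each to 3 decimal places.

V/F = 0.411, x_p-xylene = 0.799, y_p-xylene = 0.446

Material balance + equilibrium reduce to Σ zᵢ(Kᵢ−1)/(1+V/F(Kᵢ−1)) = 0.
g(0) = ΣzᵢKᵢ − 1 = 0.320 and g(1) = 1 − Σzᵢ/Kᵢ = -0.297, so a root lies in (0, 1).
Newton iteration, V/F⁰ = 0.5:
  V/F = 0.500: g = -0.0471, g' = -0.514 → V/F = 0.408
  V/F = 0.408: g = 0.0017, g' = -0.553 → V/F = 0.411
Converged at V/F = 0.411.
Compositions from xᵢ = zᵢ/(1+V/F(Kᵢ−1)), yᵢ = Kᵢxᵢ:
  MEK: x = 0.201, y = 0.554
  p-xylene: x = 0.799, y = 0.446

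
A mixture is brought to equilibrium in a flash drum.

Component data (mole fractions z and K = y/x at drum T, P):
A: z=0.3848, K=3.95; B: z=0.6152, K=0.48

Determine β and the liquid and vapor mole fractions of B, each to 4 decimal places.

β = 0.5315, x_B = 0.8501, y_B = 0.4081

Let β = V/F and solve Σ zᵢ(Kᵢ−1)/(1+β(Kᵢ−1)) = 0.
Feasibility: ΣzᵢKᵢ = 1.8153, Σzᵢ/Kᵢ = 1.3791 — both > 1, two phases present.
Binary case is linear: z₁(K₁−1)(1+β(K₂−1)) + z₂(K₂−1)(1+β(K₁−1)) = 0
⇒ β = [z₁(K₁−1)+z₂(K₂−1)] / [−(K₁−1)(K₂−1)] = 0.81526/1.53400 = 0.5315
Compositions from xᵢ = zᵢ/(1+β(Kᵢ−1)), yᵢ = Kᵢxᵢ:
  A: x = 0.1499, y = 0.5919
  B: x = 0.8501, y = 0.4081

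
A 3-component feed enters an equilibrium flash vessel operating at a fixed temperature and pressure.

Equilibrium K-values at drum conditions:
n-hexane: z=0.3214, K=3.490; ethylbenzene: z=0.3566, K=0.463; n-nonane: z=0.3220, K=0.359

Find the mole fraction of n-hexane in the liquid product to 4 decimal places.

Rachford–Rice: g(ψ) = Σ zᵢ(Kᵢ−1)/(1+ψ(Kᵢ−1)) = 0.
g(0) = ΣzᵢKᵢ − 1 = 0.4024 and g(1) = 1 − Σzᵢ/Kᵢ = -0.7592, so a root lies in (0, 1).
Newton–Raphson from ψ = 0.58:
  ψ = 0.5800: g = -0.27924, g' = -0.8857 → ψ = 0.2647
  ψ = 0.2647: g = 0.01054, g' = -1.0555 → ψ = 0.2747
  ψ = 0.2747: g = 0.00008, g' = -1.0391 → ψ = 0.2748
Converged at ψ = 0.2748.
Compositions from xᵢ = zᵢ/(1+ψ(Kᵢ−1)), yᵢ = Kᵢxᵢ:
  n-hexane: x = 0.1908, y = 0.6660
  ethylbenzene: x = 0.4183, y = 0.1937
  n-nonane: x = 0.3908, y = 0.1403

x_n-hexane = 0.1908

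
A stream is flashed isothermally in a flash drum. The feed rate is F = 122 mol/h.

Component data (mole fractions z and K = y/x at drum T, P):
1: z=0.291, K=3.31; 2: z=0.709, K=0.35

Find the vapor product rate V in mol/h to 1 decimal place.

V = 17.2 mol/h

Material balance + equilibrium reduce to Σ zᵢ(Kᵢ−1)/(1+ψ(Kᵢ−1)) = 0.
g(0) = ΣzᵢKᵢ − 1 = 0.211 and g(1) = 1 − Σzᵢ/Kᵢ = -1.114, so a root lies in (0, 1).
Newton iteration, ψ⁰ = 0.5:
  ψ = 0.500: g = -0.3708, g' = -0.992 → ψ = 0.126
  ψ = 0.126: g = 0.0185, g' = -1.287 → ψ = 0.141
Converged at ψ = 0.141.
Then V = ψ·F = 0.1408·122 = 17.2 mol/h and L = F − V = 104.8 mol/h.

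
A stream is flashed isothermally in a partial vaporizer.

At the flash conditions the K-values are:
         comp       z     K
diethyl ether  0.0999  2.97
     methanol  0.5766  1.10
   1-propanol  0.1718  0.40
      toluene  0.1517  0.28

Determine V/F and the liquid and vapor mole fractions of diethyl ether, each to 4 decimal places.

V/F = 0.0868, x_diethyl ether = 0.0853, y_diethyl ether = 0.2534

Newton iteration, V/F⁰ = 0.49:
  V/F = 0.4900: g = -0.15966, g' = -0.4174 → V/F = 0.1075
  V/F = 0.1075: g = -0.00913, g' = -0.4327 → V/F = 0.0864
  V/F = 0.0864: g = 0.00015, g' = -0.4470 → V/F = 0.0868
Converged at V/F = 0.0868.
Compositions from xᵢ = zᵢ/(1+V/F(Kᵢ−1)), yᵢ = Kᵢxᵢ:
  diethyl ether: x = 0.0853, y = 0.2534
  methanol: x = 0.5716, y = 0.6288
  1-propanol: x = 0.1812, y = 0.0725
  toluene: x = 0.1618, y = 0.0453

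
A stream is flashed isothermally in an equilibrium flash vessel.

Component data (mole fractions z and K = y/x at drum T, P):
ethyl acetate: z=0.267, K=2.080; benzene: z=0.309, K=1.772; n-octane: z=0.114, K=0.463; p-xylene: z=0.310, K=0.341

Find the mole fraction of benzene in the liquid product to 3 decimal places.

Material balance + equilibrium reduce to Σ zᵢ(Kᵢ−1)/(1+V/F(Kᵢ−1)) = 0.
Feasibility: ΣzᵢKᵢ = 1.261, Σzᵢ/Kᵢ = 1.458 — both > 1, two phases present.
Newton–Raphson from V/F = 0.41:
  V/F = 0.410: g = 0.0226, g' = -0.563 → V/F = 0.450
Converged at V/F = 0.450.
Compositions from xᵢ = zᵢ/(1+V/F(Kᵢ−1)), yᵢ = Kᵢxᵢ:
  ethyl acetate: x = 0.180, y = 0.374
  benzene: x = 0.229, y = 0.406
  n-octane: x = 0.150, y = 0.070
  p-xylene: x = 0.441, y = 0.150

x_benzene = 0.229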